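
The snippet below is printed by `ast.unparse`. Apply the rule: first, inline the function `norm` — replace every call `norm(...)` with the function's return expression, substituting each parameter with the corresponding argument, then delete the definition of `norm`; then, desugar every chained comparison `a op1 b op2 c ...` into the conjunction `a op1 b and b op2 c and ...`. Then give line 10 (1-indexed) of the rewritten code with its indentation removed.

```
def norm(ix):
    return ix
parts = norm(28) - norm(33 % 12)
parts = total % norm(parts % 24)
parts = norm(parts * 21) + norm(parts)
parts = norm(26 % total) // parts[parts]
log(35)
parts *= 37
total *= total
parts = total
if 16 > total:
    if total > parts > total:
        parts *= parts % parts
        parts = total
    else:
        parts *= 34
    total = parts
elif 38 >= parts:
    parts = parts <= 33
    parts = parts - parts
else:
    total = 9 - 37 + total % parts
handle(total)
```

if total > parts and parts > total:

Transformed code:
parts = 28 - 33 % 12
parts = total % (parts % 24)
parts = parts * 21 + parts
parts = 26 % total // parts[parts]
log(35)
parts *= 37
total *= total
parts = total
if 16 > total:
    if total > parts and parts > total:
        parts *= parts % parts
        parts = total
    else:
        parts *= 34
    total = parts
elif 38 >= parts:
    parts = parts <= 33
    parts = parts - parts
else:
    total = 9 - 37 + total % parts
handle(total)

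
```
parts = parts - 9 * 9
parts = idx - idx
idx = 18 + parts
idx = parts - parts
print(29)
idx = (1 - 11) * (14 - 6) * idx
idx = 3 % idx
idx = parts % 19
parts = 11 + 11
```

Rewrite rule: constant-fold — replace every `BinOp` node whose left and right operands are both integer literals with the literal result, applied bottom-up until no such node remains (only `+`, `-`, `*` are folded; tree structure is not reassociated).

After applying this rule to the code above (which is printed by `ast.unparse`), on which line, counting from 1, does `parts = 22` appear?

9

Transformed code:
parts = parts - 81
parts = idx - idx
idx = 18 + parts
idx = parts - parts
print(29)
idx = -80 * idx
idx = 3 % idx
idx = parts % 19
parts = 22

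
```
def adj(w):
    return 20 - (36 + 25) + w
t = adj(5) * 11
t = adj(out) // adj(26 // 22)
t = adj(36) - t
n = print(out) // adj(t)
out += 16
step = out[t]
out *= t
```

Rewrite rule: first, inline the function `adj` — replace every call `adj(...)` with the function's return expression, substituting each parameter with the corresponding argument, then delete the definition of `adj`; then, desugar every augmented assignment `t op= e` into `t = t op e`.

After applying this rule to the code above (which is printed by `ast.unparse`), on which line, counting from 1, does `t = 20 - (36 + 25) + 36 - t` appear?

Transformed code:
t = (20 - (36 + 25) + 5) * 11
t = (20 - (36 + 25) + out) // (20 - (36 + 25) + 26 // 22)
t = 20 - (36 + 25) + 36 - t
n = print(out) // (20 - (36 + 25) + t)
out = out + 16
step = out[t]
out = out * t

3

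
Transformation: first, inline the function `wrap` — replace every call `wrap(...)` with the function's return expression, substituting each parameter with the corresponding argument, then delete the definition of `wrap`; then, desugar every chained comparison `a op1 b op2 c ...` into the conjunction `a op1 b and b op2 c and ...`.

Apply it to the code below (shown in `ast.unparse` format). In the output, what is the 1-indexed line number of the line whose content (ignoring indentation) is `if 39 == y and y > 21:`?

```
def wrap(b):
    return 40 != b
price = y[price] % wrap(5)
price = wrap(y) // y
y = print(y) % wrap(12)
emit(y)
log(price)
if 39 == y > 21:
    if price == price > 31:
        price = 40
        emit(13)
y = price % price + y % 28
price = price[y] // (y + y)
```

Transformed code:
price = y[price] % (40 != 5)
price = (40 != y) // y
y = print(y) % (40 != 12)
emit(y)
log(price)
if 39 == y and y > 21:
    if price == price and price > 31:
        price = 40
        emit(13)
y = price % price + y % 28
price = price[y] // (y + y)

6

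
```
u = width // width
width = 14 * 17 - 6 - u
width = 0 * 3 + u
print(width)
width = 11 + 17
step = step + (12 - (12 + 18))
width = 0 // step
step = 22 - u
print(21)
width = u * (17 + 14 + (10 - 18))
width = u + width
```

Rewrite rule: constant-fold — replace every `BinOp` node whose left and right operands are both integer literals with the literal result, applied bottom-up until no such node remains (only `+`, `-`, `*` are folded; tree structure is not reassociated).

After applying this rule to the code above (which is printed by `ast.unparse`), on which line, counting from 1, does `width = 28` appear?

Transformed code:
u = width // width
width = 232 - u
width = 0 + u
print(width)
width = 28
step = step + -18
width = 0 // step
step = 22 - u
print(21)
width = u * 23
width = u + width

5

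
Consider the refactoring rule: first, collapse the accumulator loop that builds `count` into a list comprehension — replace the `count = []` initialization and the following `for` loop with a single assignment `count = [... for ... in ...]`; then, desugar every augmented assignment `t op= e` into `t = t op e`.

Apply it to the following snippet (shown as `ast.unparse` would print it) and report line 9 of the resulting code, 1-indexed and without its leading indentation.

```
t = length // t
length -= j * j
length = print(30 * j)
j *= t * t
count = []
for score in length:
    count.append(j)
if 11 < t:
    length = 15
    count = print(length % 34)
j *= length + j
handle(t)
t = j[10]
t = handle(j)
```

Transformed code:
t = length // t
length = length - j * j
length = print(30 * j)
j = j * (t * t)
count = [j for score in length]
if 11 < t:
    length = 15
    count = print(length % 34)
j = j * (length + j)
handle(t)
t = j[10]
t = handle(j)

j = j * (length + j)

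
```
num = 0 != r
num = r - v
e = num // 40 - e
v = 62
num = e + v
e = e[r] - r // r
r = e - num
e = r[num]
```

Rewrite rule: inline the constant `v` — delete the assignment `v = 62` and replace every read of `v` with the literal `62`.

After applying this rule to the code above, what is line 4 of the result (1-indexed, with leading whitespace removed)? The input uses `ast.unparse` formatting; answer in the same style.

Transformed code:
num = 0 != r
num = r - 62
e = num // 40 - e
num = e + 62
e = e[r] - r // r
r = e - num
e = r[num]

num = e + 62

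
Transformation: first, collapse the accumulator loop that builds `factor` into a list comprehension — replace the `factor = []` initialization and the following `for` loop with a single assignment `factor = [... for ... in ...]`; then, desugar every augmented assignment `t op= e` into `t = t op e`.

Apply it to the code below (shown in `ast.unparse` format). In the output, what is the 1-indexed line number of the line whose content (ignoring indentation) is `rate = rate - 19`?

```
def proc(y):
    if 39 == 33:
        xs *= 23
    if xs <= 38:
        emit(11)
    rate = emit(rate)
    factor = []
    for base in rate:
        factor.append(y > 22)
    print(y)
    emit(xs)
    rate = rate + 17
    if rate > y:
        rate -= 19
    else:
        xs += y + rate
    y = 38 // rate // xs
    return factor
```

Transformed code:
def proc(y):
    if 39 == 33:
        xs = xs * 23
    if xs <= 38:
        emit(11)
    rate = emit(rate)
    factor = [y > 22 for base in rate]
    print(y)
    emit(xs)
    rate = rate + 17
    if rate > y:
        rate = rate - 19
    else:
        xs = xs + (y + rate)
    y = 38 // rate // xs
    return factor

12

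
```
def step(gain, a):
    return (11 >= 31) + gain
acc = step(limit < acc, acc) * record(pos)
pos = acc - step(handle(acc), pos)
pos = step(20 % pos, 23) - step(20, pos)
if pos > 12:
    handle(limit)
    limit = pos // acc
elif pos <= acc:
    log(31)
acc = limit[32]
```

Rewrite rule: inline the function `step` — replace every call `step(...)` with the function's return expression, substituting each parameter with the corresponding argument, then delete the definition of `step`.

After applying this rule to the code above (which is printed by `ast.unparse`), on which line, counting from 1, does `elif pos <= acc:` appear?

Transformed code:
acc = ((11 >= 31) + (limit < acc)) * record(pos)
pos = acc - ((11 >= 31) + handle(acc))
pos = (11 >= 31) + 20 % pos - ((11 >= 31) + 20)
if pos > 12:
    handle(limit)
    limit = pos // acc
elif pos <= acc:
    log(31)
acc = limit[32]

7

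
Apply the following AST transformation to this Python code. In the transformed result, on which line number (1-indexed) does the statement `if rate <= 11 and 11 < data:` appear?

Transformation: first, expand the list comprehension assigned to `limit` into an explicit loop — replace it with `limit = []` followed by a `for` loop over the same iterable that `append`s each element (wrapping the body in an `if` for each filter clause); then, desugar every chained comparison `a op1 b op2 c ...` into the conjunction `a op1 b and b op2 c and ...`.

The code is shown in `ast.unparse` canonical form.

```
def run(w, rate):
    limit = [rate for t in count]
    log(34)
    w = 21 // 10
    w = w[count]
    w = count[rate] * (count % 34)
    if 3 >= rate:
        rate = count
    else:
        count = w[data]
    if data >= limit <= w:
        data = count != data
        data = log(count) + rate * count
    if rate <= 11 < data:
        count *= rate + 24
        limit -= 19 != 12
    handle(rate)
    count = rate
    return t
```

16

Transformed code:
def run(w, rate):
    limit = []
    for t in count:
        limit.append(rate)
    log(34)
    w = 21 // 10
    w = w[count]
    w = count[rate] * (count % 34)
    if 3 >= rate:
        rate = count
    else:
        count = w[data]
    if data >= limit and limit <= w:
        data = count != data
        data = log(count) + rate * count
    if rate <= 11 and 11 < data:
        count *= rate + 24
        limit -= 19 != 12
    handle(rate)
    count = rate
    return t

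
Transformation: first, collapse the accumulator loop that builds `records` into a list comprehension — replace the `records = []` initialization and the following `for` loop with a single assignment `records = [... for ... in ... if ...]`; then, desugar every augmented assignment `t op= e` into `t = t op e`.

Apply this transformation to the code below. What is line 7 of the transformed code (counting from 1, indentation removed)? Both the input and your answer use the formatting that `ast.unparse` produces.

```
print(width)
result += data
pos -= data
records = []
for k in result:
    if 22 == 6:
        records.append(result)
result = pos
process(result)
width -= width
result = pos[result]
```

width = width - width

Transformed code:
print(width)
result = result + data
pos = pos - data
records = [result for k in result if 22 == 6]
result = pos
process(result)
width = width - width
result = pos[result]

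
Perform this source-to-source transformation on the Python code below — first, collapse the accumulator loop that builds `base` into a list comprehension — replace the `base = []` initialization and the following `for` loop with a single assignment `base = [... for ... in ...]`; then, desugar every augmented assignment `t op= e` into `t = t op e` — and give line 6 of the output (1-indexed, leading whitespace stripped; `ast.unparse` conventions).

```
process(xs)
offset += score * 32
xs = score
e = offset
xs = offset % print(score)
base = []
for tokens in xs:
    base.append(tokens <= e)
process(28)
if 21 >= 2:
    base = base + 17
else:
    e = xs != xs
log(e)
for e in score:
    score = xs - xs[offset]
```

Transformed code:
process(xs)
offset = offset + score * 32
xs = score
e = offset
xs = offset % print(score)
base = [tokens <= e for tokens in xs]
process(28)
if 21 >= 2:
    base = base + 17
else:
    e = xs != xs
log(e)
for e in score:
    score = xs - xs[offset]

base = [tokens <= e for tokens in xs]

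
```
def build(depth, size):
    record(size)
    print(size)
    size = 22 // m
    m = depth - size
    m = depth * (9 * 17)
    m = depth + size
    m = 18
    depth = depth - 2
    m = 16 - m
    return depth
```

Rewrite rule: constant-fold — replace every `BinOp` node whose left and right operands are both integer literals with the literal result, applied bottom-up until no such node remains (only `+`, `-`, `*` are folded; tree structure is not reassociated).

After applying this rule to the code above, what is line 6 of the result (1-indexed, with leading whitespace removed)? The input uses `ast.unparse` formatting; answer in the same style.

Transformed code:
def build(depth, size):
    record(size)
    print(size)
    size = 22 // m
    m = depth - size
    m = depth * 153
    m = depth + size
    m = 18
    depth = depth - 2
    m = 16 - m
    return depth

m = depth * 153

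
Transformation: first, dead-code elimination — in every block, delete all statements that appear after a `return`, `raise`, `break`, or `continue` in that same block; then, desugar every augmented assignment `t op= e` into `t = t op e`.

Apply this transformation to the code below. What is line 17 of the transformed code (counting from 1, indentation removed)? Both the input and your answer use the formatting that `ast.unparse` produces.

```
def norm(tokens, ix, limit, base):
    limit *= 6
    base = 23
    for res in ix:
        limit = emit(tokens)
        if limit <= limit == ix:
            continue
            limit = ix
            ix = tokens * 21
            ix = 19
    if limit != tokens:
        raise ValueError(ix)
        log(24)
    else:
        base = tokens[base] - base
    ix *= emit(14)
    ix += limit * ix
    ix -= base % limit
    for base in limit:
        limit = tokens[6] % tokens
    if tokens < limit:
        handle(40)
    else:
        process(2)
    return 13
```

Transformed code:
def norm(tokens, ix, limit, base):
    limit = limit * 6
    base = 23
    for res in ix:
        limit = emit(tokens)
        if limit <= limit == ix:
            continue
    if limit != tokens:
        raise ValueError(ix)
    else:
        base = tokens[base] - base
    ix = ix * emit(14)
    ix = ix + limit * ix
    ix = ix - base % limit
    for base in limit:
        limit = tokens[6] % tokens
    if tokens < limit:
        handle(40)
    else:
        process(2)
    return 13

if tokens < limit:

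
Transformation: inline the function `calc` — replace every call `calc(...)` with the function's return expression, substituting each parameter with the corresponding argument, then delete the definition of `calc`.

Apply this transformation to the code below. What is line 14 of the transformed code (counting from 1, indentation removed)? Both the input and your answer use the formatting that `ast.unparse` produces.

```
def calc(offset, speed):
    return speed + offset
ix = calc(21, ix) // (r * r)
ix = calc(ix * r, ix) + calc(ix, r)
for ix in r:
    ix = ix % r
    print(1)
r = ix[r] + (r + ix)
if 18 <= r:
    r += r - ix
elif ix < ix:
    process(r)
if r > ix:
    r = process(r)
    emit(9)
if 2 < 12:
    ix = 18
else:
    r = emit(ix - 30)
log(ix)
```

Transformed code:
ix = (ix + 21) // (r * r)
ix = ix + ix * r + (r + ix)
for ix in r:
    ix = ix % r
    print(1)
r = ix[r] + (r + ix)
if 18 <= r:
    r += r - ix
elif ix < ix:
    process(r)
if r > ix:
    r = process(r)
    emit(9)
if 2 < 12:
    ix = 18
else:
    r = emit(ix - 30)
log(ix)

if 2 < 12:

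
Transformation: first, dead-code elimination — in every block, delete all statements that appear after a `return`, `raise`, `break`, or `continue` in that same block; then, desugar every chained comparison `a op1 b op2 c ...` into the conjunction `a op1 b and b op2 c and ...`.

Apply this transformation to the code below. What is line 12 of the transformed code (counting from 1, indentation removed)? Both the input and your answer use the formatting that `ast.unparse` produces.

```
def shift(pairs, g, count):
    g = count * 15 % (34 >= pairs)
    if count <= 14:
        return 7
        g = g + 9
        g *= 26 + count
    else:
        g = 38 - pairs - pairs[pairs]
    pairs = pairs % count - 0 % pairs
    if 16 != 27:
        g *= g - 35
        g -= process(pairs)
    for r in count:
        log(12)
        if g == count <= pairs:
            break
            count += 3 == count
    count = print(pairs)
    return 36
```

Transformed code:
def shift(pairs, g, count):
    g = count * 15 % (34 >= pairs)
    if count <= 14:
        return 7
    else:
        g = 38 - pairs - pairs[pairs]
    pairs = pairs % count - 0 % pairs
    if 16 != 27:
        g *= g - 35
        g -= process(pairs)
    for r in count:
        log(12)
        if g == count and count <= pairs:
            break
    count = print(pairs)
    return 36

log(12)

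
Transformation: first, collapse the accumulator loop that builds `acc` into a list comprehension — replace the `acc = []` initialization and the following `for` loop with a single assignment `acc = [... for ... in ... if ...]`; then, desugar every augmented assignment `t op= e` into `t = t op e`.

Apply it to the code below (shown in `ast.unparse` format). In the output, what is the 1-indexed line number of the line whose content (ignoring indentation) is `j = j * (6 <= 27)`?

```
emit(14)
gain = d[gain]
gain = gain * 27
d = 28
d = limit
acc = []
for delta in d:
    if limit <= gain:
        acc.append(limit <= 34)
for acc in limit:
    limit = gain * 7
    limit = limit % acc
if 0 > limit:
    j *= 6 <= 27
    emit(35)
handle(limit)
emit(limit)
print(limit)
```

11

Transformed code:
emit(14)
gain = d[gain]
gain = gain * 27
d = 28
d = limit
acc = [limit <= 34 for delta in d if limit <= gain]
for acc in limit:
    limit = gain * 7
    limit = limit % acc
if 0 > limit:
    j = j * (6 <= 27)
    emit(35)
handle(limit)
emit(limit)
print(limit)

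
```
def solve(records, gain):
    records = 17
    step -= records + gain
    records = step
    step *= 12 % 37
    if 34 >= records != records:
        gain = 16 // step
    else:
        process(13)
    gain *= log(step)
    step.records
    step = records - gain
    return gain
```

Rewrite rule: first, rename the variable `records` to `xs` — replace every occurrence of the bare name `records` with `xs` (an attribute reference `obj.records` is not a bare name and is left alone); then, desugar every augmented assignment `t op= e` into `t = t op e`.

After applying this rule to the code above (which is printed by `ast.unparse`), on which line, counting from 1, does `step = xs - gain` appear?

12

Transformed code:
def solve(xs, gain):
    xs = 17
    step = step - (xs + gain)
    xs = step
    step = step * (12 % 37)
    if 34 >= xs != xs:
        gain = 16 // step
    else:
        process(13)
    gain = gain * log(step)
    step.records
    step = xs - gain
    return gain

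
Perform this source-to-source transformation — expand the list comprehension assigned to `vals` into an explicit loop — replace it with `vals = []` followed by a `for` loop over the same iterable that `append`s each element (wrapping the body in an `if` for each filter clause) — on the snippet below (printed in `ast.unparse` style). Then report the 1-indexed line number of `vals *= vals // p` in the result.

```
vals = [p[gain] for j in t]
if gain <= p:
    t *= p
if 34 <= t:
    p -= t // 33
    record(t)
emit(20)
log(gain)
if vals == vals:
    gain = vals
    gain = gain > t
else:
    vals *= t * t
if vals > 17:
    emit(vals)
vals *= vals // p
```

Transformed code:
vals = []
for j in t:
    vals.append(p[gain])
if gain <= p:
    t *= p
if 34 <= t:
    p -= t // 33
    record(t)
emit(20)
log(gain)
if vals == vals:
    gain = vals
    gain = gain > t
else:
    vals *= t * t
if vals > 17:
    emit(vals)
vals *= vals // p

18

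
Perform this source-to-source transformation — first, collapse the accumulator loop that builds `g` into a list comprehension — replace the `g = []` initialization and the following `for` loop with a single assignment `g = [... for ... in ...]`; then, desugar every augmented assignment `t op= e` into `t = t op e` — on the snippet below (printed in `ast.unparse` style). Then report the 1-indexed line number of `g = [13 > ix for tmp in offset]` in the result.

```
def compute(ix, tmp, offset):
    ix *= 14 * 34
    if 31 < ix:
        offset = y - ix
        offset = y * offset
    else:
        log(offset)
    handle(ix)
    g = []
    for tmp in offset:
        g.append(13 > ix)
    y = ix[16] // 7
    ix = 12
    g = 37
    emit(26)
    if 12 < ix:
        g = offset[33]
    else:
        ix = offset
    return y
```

Transformed code:
def compute(ix, tmp, offset):
    ix = ix * (14 * 34)
    if 31 < ix:
        offset = y - ix
        offset = y * offset
    else:
        log(offset)
    handle(ix)
    g = [13 > ix for tmp in offset]
    y = ix[16] // 7
    ix = 12
    g = 37
    emit(26)
    if 12 < ix:
        g = offset[33]
    else:
        ix = offset
    return y

9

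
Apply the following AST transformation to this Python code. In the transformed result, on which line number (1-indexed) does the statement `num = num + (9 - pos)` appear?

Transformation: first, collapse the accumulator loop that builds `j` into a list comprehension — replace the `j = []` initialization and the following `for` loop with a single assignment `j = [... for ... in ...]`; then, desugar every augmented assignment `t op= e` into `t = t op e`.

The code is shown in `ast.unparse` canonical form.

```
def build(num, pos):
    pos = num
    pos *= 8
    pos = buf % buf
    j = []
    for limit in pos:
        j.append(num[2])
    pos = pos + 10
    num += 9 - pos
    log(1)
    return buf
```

7

Transformed code:
def build(num, pos):
    pos = num
    pos = pos * 8
    pos = buf % buf
    j = [num[2] for limit in pos]
    pos = pos + 10
    num = num + (9 - pos)
    log(1)
    return buf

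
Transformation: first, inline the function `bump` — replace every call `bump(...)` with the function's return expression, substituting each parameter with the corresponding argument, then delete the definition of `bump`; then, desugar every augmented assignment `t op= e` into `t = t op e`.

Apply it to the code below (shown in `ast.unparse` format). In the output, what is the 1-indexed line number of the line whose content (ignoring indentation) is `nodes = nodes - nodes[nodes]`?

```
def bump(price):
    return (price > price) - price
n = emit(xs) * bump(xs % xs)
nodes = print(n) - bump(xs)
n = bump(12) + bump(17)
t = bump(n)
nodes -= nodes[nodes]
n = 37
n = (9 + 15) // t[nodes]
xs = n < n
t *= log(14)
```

Transformed code:
n = emit(xs) * ((xs % xs > xs % xs) - xs % xs)
nodes = print(n) - ((xs > xs) - xs)
n = (12 > 12) - 12 + ((17 > 17) - 17)
t = (n > n) - n
nodes = nodes - nodes[nodes]
n = 37
n = (9 + 15) // t[nodes]
xs = n < n
t = t * log(14)

5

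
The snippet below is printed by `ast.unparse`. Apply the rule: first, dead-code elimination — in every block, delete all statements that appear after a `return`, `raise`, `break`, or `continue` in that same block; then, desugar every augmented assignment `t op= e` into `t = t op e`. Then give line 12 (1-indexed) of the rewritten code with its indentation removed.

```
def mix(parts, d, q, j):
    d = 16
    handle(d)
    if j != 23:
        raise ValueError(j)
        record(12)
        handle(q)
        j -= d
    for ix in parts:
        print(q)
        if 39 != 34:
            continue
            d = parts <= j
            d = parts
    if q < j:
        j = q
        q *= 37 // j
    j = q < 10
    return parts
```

Transformed code:
def mix(parts, d, q, j):
    d = 16
    handle(d)
    if j != 23:
        raise ValueError(j)
    for ix in parts:
        print(q)
        if 39 != 34:
            continue
    if q < j:
        j = q
        q = q * (37 // j)
    j = q < 10
    return parts

q = q * (37 // j)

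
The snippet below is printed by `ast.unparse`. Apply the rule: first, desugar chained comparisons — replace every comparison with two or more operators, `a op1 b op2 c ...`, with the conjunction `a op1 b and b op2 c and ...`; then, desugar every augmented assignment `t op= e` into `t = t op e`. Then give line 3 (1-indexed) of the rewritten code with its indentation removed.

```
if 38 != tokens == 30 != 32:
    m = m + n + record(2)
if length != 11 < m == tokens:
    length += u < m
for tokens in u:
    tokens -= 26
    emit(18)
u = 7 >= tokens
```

Transformed code:
if 38 != tokens and tokens == 30 and (30 != 32):
    m = m + n + record(2)
if length != 11 and 11 < m and (m == tokens):
    length = length + (u < m)
for tokens in u:
    tokens = tokens - 26
    emit(18)
u = 7 >= tokens

if length != 11 and 11 < m and (m == tokens):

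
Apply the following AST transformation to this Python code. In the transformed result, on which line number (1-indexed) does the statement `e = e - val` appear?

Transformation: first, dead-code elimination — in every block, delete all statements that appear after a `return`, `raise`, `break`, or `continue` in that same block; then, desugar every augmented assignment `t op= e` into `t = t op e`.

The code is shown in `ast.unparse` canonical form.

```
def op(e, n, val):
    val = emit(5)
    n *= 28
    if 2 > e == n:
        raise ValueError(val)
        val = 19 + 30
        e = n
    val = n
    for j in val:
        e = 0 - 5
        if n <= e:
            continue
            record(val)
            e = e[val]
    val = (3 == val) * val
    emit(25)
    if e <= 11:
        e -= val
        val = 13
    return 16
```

Transformed code:
def op(e, n, val):
    val = emit(5)
    n = n * 28
    if 2 > e == n:
        raise ValueError(val)
    val = n
    for j in val:
        e = 0 - 5
        if n <= e:
            continue
    val = (3 == val) * val
    emit(25)
    if e <= 11:
        e = e - val
        val = 13
    return 16

14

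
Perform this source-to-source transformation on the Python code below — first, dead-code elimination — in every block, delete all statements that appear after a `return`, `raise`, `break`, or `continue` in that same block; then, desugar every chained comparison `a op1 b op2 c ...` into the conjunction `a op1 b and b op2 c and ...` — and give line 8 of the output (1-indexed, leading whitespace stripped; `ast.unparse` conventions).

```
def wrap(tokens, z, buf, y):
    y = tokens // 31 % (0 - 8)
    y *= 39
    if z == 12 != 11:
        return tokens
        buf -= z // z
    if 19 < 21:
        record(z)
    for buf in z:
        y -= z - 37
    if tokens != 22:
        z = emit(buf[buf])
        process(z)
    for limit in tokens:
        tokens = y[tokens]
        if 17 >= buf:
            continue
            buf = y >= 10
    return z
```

Transformed code:
def wrap(tokens, z, buf, y):
    y = tokens // 31 % (0 - 8)
    y *= 39
    if z == 12 and 12 != 11:
        return tokens
    if 19 < 21:
        record(z)
    for buf in z:
        y -= z - 37
    if tokens != 22:
        z = emit(buf[buf])
        process(z)
    for limit in tokens:
        tokens = y[tokens]
        if 17 >= buf:
            continue
    return z

for buf in z:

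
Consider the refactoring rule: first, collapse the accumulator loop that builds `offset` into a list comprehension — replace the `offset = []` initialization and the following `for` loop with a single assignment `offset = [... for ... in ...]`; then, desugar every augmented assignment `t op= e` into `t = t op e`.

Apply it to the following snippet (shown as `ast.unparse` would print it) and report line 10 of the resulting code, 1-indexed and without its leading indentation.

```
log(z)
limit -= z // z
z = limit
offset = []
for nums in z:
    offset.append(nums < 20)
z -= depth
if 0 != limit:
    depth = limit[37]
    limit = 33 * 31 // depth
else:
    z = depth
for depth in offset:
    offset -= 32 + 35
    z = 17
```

z = depth

Transformed code:
log(z)
limit = limit - z // z
z = limit
offset = [nums < 20 for nums in z]
z = z - depth
if 0 != limit:
    depth = limit[37]
    limit = 33 * 31 // depth
else:
    z = depth
for depth in offset:
    offset = offset - (32 + 35)
    z = 17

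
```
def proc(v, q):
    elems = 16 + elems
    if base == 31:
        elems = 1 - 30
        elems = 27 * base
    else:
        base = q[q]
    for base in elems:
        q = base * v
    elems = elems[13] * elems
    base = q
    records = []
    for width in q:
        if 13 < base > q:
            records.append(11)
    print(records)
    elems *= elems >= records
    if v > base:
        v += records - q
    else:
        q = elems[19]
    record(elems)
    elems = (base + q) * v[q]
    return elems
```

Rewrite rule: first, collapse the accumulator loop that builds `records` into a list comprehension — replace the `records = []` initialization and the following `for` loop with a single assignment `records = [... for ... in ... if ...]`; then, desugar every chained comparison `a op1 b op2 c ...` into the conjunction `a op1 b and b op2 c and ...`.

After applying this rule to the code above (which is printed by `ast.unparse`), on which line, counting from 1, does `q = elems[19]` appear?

18

Transformed code:
def proc(v, q):
    elems = 16 + elems
    if base == 31:
        elems = 1 - 30
        elems = 27 * base
    else:
        base = q[q]
    for base in elems:
        q = base * v
    elems = elems[13] * elems
    base = q
    records = [11 for width in q if 13 < base and base > q]
    print(records)
    elems *= elems >= records
    if v > base:
        v += records - q
    else:
        q = elems[19]
    record(elems)
    elems = (base + q) * v[q]
    return elems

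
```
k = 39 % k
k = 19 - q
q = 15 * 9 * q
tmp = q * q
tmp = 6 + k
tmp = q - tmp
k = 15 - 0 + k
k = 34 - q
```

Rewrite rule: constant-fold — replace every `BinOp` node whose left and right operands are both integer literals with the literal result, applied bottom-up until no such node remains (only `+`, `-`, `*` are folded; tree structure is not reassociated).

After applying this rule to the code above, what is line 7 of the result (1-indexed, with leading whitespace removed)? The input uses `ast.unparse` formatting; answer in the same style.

Transformed code:
k = 39 % k
k = 19 - q
q = 135 * q
tmp = q * q
tmp = 6 + k
tmp = q - tmp
k = 15 + k
k = 34 - q

k = 15 + k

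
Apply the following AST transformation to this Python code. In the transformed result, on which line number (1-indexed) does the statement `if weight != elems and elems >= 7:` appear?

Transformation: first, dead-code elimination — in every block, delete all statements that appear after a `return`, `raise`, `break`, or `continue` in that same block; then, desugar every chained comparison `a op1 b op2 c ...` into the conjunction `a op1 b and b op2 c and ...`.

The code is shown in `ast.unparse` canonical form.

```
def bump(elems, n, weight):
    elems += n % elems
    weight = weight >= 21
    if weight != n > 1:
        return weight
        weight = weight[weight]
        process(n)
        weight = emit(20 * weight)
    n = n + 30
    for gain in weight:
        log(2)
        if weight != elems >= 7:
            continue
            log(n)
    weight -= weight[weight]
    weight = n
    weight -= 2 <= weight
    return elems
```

9

Transformed code:
def bump(elems, n, weight):
    elems += n % elems
    weight = weight >= 21
    if weight != n and n > 1:
        return weight
    n = n + 30
    for gain in weight:
        log(2)
        if weight != elems and elems >= 7:
            continue
    weight -= weight[weight]
    weight = n
    weight -= 2 <= weight
    return elems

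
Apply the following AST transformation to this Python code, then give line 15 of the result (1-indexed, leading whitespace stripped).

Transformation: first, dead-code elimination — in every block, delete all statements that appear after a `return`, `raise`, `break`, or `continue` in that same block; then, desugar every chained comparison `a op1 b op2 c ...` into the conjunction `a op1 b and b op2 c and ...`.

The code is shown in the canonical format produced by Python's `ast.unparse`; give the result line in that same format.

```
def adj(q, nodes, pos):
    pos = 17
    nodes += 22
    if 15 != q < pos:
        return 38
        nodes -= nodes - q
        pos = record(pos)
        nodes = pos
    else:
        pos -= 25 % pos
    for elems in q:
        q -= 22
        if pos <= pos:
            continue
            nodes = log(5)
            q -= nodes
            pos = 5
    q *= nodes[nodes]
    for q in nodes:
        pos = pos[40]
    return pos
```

Transformed code:
def adj(q, nodes, pos):
    pos = 17
    nodes += 22
    if 15 != q and q < pos:
        return 38
    else:
        pos -= 25 % pos
    for elems in q:
        q -= 22
        if pos <= pos:
            continue
    q *= nodes[nodes]
    for q in nodes:
        pos = pos[40]
    return pos

return pos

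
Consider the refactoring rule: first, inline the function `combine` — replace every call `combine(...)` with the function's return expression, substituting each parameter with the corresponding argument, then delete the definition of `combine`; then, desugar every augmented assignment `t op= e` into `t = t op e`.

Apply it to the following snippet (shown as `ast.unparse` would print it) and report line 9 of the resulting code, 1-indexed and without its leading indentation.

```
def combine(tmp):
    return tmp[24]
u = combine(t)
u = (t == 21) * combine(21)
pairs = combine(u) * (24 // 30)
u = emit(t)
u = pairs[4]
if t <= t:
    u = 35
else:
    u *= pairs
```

Transformed code:
u = t[24]
u = (t == 21) * 21[24]
pairs = u[24] * (24 // 30)
u = emit(t)
u = pairs[4]
if t <= t:
    u = 35
else:
    u = u * pairs

u = u * pairs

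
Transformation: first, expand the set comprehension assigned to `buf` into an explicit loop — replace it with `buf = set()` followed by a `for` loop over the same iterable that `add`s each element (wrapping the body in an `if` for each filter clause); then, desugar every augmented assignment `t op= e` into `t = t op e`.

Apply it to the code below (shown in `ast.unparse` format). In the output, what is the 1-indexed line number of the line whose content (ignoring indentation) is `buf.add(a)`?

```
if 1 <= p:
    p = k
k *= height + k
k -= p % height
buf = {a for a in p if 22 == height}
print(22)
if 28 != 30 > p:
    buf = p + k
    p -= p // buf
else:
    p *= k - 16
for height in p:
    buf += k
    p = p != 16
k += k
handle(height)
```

8

Transformed code:
if 1 <= p:
    p = k
k = k * (height + k)
k = k - p % height
buf = set()
for a in p:
    if 22 == height:
        buf.add(a)
print(22)
if 28 != 30 > p:
    buf = p + k
    p = p - p // buf
else:
    p = p * (k - 16)
for height in p:
    buf = buf + k
    p = p != 16
k = k + k
handle(height)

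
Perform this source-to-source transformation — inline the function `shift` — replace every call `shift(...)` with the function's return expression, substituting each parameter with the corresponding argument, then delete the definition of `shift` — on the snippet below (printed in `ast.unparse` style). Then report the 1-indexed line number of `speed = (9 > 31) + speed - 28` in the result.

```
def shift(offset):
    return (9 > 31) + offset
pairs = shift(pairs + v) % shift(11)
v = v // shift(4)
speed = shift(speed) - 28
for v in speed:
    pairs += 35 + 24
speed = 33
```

Transformed code:
pairs = ((9 > 31) + (pairs + v)) % ((9 > 31) + 11)
v = v // ((9 > 31) + 4)
speed = (9 > 31) + speed - 28
for v in speed:
    pairs += 35 + 24
speed = 33

3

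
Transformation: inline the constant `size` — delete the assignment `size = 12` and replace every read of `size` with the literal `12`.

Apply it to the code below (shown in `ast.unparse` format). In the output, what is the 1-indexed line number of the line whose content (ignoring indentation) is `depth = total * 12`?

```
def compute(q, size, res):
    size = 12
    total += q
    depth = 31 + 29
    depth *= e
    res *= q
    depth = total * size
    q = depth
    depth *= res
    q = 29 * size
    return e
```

Transformed code:
def compute(q, size, res):
    total += q
    depth = 31 + 29
    depth *= e
    res *= q
    depth = total * 12
    q = depth
    depth *= res
    q = 29 * 12
    return e

6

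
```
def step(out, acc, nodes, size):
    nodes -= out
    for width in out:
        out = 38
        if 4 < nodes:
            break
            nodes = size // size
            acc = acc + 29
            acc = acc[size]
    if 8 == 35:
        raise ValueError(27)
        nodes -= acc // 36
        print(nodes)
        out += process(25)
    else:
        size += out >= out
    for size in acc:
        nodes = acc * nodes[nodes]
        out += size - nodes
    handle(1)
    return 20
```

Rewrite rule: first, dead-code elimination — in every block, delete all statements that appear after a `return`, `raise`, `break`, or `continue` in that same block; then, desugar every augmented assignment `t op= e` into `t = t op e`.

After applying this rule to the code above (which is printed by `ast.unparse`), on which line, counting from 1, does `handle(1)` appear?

Transformed code:
def step(out, acc, nodes, size):
    nodes = nodes - out
    for width in out:
        out = 38
        if 4 < nodes:
            break
    if 8 == 35:
        raise ValueError(27)
    else:
        size = size + (out >= out)
    for size in acc:
        nodes = acc * nodes[nodes]
        out = out + (size - nodes)
    handle(1)
    return 20

14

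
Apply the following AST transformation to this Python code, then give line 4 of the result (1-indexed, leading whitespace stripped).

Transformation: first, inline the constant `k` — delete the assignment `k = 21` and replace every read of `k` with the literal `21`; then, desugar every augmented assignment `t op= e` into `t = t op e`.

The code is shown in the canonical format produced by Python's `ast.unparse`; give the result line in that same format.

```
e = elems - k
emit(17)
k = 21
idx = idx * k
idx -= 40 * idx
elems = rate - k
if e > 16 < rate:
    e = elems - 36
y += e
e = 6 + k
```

idx = idx - 40 * idx

Transformed code:
e = elems - 21
emit(17)
idx = idx * 21
idx = idx - 40 * idx
elems = rate - 21
if e > 16 < rate:
    e = elems - 36
y = y + e
e = 6 + 21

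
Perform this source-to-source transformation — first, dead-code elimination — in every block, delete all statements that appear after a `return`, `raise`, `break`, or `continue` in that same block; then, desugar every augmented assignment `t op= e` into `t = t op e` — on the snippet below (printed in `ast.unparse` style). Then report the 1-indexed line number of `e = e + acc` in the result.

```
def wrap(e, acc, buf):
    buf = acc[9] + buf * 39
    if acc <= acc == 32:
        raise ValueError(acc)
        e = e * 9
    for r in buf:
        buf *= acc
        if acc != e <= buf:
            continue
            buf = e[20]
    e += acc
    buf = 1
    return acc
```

Transformed code:
def wrap(e, acc, buf):
    buf = acc[9] + buf * 39
    if acc <= acc == 32:
        raise ValueError(acc)
    for r in buf:
        buf = buf * acc
        if acc != e <= buf:
            continue
    e = e + acc
    buf = 1
    return acc

9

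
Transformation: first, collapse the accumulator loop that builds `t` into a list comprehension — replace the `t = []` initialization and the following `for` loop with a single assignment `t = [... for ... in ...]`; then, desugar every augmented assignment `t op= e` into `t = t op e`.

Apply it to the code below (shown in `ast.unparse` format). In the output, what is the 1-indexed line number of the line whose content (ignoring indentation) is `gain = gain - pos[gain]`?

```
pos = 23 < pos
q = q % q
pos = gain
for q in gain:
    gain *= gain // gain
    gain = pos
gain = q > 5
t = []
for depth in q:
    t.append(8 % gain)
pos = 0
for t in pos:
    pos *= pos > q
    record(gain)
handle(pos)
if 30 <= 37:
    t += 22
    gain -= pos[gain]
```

16

Transformed code:
pos = 23 < pos
q = q % q
pos = gain
for q in gain:
    gain = gain * (gain // gain)
    gain = pos
gain = q > 5
t = [8 % gain for depth in q]
pos = 0
for t in pos:
    pos = pos * (pos > q)
    record(gain)
handle(pos)
if 30 <= 37:
    t = t + 22
    gain = gain - pos[gain]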